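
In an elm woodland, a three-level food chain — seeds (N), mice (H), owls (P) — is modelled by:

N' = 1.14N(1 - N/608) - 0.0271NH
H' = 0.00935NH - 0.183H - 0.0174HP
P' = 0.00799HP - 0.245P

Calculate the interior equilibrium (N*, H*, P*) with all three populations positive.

N* ≈ 165, H* ≈ 30.7, P* ≈ 78

From dP/dt = 0: 0.00799H* = 0.245, so H* = 30.7.
From dN/dt = 0: 1.14(1 - N*/608) = 0.0271·30.7, giving N* = 608·(1 - 0.729) = 165.
From dH/dt = 0: 0.00935·165 - 0.183 = 0.0174P*, so P* = 1.36/0.0174 = 78.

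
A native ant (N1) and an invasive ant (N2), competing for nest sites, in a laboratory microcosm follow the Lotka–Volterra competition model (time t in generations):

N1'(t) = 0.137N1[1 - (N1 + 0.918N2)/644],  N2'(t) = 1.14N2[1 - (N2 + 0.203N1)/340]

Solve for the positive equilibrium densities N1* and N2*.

Setting both brackets to zero gives the nullclines N1 + 0.918N2 = 644 and 0.203N1 + N2 = 340.
Substituting N2 = 340 - 0.203N1 into the first: N1(1 - 0.918·0.203) = 644 - 0.918·340.
So N1* = 332/0.814 = 408, and then N2* = 340 - 0.203·408 = 257.

N1* ≈ 408, N2* ≈ 257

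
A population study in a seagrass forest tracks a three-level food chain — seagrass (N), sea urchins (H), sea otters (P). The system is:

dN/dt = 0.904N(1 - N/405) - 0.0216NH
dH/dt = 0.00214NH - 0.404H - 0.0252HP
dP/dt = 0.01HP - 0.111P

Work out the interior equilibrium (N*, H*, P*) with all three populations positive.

N* ≈ 298, H* ≈ 11.1, P* ≈ 9.24

From dP/dt = 0: 0.01H* = 0.111, so H* = 11.1.
From dN/dt = 0: 0.904(1 - N*/405) = 0.0216·11.1, giving N* = 405·(1 - 0.265) = 298.
From dH/dt = 0: 0.00214·298 - 0.404 = 0.0252P*, so P* = 0.233/0.0252 = 9.24.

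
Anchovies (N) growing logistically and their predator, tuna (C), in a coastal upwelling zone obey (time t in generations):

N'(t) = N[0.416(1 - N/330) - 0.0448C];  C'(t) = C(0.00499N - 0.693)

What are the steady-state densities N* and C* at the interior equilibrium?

N* ≈ 139, C* ≈ 5.38

From dC/dt = 0 with C > 0: 0.00499N* = 0.693, so N* = 139.
Substitute into dN/dt = 0: 0.416(1 - 139/330) = 0.0448C*.
The bracket is 0.579, giving C* = 0.241/0.0448 = 5.38.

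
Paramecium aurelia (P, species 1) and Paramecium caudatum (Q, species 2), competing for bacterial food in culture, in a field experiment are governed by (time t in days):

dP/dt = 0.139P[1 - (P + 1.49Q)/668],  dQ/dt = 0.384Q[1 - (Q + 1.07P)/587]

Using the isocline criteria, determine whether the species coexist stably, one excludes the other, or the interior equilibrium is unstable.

unstable coexistence (outcome depends on initial conditions)

Compare the nullcline intercepts: K1/α12 = 668/1.49 = 448 < K2 = 587; K2/α21 = 587/1.07 = 549 < K1 = 668.
Since both are reversed, neither can invade when rare; the interior point is a saddle.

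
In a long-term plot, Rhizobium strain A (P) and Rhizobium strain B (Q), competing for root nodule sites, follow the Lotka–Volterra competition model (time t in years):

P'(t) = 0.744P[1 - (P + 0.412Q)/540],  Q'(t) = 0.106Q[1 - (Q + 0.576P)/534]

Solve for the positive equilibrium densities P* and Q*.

P* ≈ 420, Q* ≈ 292

Setting both brackets to zero gives the nullclines P + 0.412Q = 540 and 0.576P + Q = 534.
Substituting Q = 534 - 0.576P into the first: P(1 - 0.412·0.576) = 540 - 0.412·534.
So P* = 320/0.763 = 420, and then Q* = 534 - 0.576·420 = 292.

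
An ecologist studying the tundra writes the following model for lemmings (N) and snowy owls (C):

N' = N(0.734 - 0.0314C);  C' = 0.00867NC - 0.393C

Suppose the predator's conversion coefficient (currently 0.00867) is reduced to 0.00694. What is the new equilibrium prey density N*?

At the interior fixed point, setting dC/dt = 0 with C > 0 fixes N* = (predator death rate)/(NC coefficient) — independent of the other coefficients.
With the change, N* = 0.393/0.00694 = 56.6; it rises from 45.3.

N* ≈ 56.6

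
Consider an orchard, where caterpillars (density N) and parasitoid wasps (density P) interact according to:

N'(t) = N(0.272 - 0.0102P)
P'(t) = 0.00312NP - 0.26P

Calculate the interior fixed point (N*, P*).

N* ≈ 83.3, P* ≈ 26.7

Set dP/dt = 0 with P > 0: 0.00312N - 0.26 = 0, so N* = 0.26/0.00312 = 83.3.
Set dN/dt = 0 with N > 0: 0.272 - 0.0102P = 0, so P* = 0.272/0.0102 = 26.7.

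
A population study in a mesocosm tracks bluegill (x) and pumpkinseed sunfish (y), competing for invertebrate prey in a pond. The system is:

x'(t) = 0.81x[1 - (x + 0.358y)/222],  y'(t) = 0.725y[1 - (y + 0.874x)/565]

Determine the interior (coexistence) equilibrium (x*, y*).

Setting both brackets to zero gives the nullclines x + 0.358y = 222 and 0.874x + y = 565.
Substituting y = 565 - 0.874x into the first: x(1 - 0.358·0.874) = 222 - 0.358·565.
So x* = 19.7/0.687 = 28.7, and then y* = 565 - 0.874·28.7 = 540.

x* ≈ 28.7, y* ≈ 540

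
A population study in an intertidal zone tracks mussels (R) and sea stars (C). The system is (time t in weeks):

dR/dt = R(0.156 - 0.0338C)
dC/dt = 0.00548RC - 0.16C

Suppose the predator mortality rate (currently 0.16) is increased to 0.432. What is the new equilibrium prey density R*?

R* ≈ 78.8

At the interior fixed point, setting dC/dt = 0 with C > 0 fixes R* = (predator death rate)/(RC coefficient) — independent of the other coefficients.
With the change, R* = 0.432/0.00548 = 78.8; it rises from 29.2.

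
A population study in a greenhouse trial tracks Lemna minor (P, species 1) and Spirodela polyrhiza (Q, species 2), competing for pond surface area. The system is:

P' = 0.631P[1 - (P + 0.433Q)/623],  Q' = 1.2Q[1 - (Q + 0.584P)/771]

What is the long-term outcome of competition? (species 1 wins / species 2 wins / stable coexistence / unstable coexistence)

Compare the nullcline intercepts: K1/α12 = 623/0.433 = 1440 > K2 = 771; K2/α21 = 771/0.584 = 1320 > K1 = 623.
Since both inequalities hold, each species can invade when rare, so the interior equilibrium is stable.

stable coexistence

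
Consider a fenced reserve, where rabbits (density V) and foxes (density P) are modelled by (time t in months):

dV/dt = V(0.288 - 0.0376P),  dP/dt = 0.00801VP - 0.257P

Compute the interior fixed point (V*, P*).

Set dP/dt = 0 with P > 0: 0.00801V - 0.257 = 0, so V* = 0.257/0.00801 = 32.1.
Set dV/dt = 0 with V > 0: 0.288 - 0.0376P = 0, so P* = 0.288/0.0376 = 7.66.

V* ≈ 32.1, P* ≈ 7.66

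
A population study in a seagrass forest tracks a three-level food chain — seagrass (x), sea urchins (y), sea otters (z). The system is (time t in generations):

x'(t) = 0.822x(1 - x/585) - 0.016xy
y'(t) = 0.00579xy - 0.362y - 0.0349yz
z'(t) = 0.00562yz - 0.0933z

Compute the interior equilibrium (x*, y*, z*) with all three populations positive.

From dz/dt = 0: 0.00562y* = 0.0933, so y* = 16.6.
From dx/dt = 0: 0.822(1 - x*/585) = 0.016·16.6, giving x* = 585·(1 - 0.323) = 396.
From dy/dt = 0: 0.00579·396 - 0.362 = 0.0349z*, so z* = 1.93/0.0349 = 55.3.

x* ≈ 396, y* ≈ 16.6, z* ≈ 55.3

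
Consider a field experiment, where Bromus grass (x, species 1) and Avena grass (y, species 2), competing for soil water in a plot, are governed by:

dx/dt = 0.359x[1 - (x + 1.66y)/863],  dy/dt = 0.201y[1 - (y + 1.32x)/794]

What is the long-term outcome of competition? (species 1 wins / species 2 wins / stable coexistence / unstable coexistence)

unstable coexistence (outcome depends on initial conditions)

Compare the nullcline intercepts: K1/α12 = 863/1.66 = 520 < K2 = 794; K2/α21 = 794/1.32 = 602 < K1 = 863.
Since both are reversed, neither can invade when rare; the interior point is a saddle.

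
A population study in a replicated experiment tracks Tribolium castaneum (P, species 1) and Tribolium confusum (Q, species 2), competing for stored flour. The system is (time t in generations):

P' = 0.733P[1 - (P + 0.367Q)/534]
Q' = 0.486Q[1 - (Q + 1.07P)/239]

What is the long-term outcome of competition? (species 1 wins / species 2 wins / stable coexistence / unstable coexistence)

species 1 excludes species 2

Compare the nullcline intercepts: K1/α12 = 534/0.367 = 1460 > K2 = 239; K2/α21 = 239/1.07 = 223 < K1 = 534.
Since the inequalities point opposite ways, species 1 can invade but species 2 cannot.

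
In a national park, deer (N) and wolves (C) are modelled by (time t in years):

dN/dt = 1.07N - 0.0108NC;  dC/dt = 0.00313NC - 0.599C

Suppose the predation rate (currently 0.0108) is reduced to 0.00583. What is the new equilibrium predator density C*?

C* ≈ 184

At the interior fixed point, setting dN/dt = 0 with N > 0 fixes C* = (prey growth rate)/(NC coefficient) — independent of the other coefficients.
With the change, C* = 1.07/0.00583 = 184; it rises from 99.1.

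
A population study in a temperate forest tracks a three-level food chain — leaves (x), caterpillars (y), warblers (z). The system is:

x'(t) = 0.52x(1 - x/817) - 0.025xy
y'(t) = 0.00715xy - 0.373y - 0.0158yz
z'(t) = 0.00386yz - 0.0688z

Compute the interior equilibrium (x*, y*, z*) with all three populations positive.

From dz/dt = 0: 0.00386y* = 0.0688, so y* = 17.8.
From dx/dt = 0: 0.52(1 - x*/817) = 0.025·17.8, giving x* = 817·(1 - 0.857) = 117.
From dy/dt = 0: 0.00715·117 - 0.373 = 0.0158z*, so z* = 0.463/0.0158 = 29.3.

x* ≈ 117, y* ≈ 17.8, z* ≈ 29.3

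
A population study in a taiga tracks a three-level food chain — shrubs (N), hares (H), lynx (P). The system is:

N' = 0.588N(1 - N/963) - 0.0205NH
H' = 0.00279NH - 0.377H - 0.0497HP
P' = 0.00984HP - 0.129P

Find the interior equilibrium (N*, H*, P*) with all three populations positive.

N* ≈ 523, H* ≈ 13.1, P* ≈ 21.8

From dP/dt = 0: 0.00984H* = 0.129, so H* = 13.1.
From dN/dt = 0: 0.588(1 - N*/963) = 0.0205·13.1, giving N* = 963·(1 - 0.457) = 523.
From dH/dt = 0: 0.00279·523 - 0.377 = 0.0497P*, so P* = 1.08/0.0497 = 21.8.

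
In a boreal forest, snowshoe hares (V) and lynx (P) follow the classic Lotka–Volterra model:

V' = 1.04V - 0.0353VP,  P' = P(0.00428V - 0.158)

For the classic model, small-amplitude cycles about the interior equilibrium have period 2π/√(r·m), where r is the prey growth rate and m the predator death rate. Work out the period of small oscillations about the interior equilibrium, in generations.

Here r = 1.04 and m = 0.158, so r·m = 0.164.
ω = √0.164 = 0.405 per generation, hence T = 2π/ω ≈ 15.5 generations.

T ≈ 15.5 generations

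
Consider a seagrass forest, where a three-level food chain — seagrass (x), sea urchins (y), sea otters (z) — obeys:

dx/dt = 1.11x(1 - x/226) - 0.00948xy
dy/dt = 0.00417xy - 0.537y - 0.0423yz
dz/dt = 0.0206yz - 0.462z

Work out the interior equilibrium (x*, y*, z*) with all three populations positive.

From dz/dt = 0: 0.0206y* = 0.462, so y* = 22.4.
From dx/dt = 0: 1.11(1 - x*/226) = 0.00948·22.4, giving x* = 226·(1 - 0.192) = 183.
From dy/dt = 0: 0.00417·183 - 0.537 = 0.0423z*, so z* = 0.225/0.0423 = 5.32.

x* ≈ 183, y* ≈ 22.4, z* ≈ 5.32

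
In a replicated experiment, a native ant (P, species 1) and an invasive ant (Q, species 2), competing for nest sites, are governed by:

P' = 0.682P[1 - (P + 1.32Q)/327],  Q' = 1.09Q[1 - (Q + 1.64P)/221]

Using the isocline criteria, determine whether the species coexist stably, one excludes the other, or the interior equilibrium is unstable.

Compare the nullcline intercepts: K1/α12 = 327/1.32 = 248 > K2 = 221; K2/α21 = 221/1.64 = 135 < K1 = 327.
Since the inequalities point opposite ways, species 1 can invade but species 2 cannot.

species 1 excludes species 2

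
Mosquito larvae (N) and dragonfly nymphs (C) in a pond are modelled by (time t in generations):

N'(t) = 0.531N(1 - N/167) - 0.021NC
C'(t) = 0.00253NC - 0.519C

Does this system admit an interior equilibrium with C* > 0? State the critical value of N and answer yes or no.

Threshold N = 205; K < 205, so no, the predator goes extinct.

The predator equation gives dC/dt > 0 only when N > 0.519/0.00253 = 205.
Without the predator, N → K = 167. Since 167 < 205, the predator cannot invade.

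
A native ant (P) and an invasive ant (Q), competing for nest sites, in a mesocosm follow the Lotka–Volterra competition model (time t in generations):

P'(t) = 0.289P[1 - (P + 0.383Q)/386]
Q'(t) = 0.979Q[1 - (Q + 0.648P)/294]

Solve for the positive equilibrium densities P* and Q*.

Setting both brackets to zero gives the nullclines P + 0.383Q = 386 and 0.648P + Q = 294.
Substituting Q = 294 - 0.648P into the first: P(1 - 0.383·0.648) = 386 - 0.383·294.
So P* = 273/0.752 = 364, and then Q* = 294 - 0.648·364 = 58.4.

P* ≈ 364, Q* ≈ 58.4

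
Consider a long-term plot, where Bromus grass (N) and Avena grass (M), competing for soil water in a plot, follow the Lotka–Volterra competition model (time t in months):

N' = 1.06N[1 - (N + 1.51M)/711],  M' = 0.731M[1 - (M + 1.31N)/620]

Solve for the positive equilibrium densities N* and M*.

N* ≈ 230, M* ≈ 318

Setting both brackets to zero gives the nullclines N + 1.51M = 711 and 1.31N + M = 620.
Substituting M = 620 - 1.31N into the first: N(1 - 1.51·1.31) = 711 - 1.51·620.
So N* = -225/-0.978 = 230, and then M* = 620 - 1.31·230 = 318.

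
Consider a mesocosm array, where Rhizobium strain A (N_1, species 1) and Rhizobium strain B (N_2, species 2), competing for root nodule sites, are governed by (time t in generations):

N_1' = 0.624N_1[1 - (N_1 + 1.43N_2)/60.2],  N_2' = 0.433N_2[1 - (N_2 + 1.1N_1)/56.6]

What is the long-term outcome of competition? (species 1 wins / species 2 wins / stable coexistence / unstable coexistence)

Compare the nullcline intercepts: K1/α12 = 60.2/1.43 = 42.1 < K2 = 56.6; K2/α21 = 56.6/1.1 = 51.5 < K1 = 60.2.
Since both are reversed, neither can invade when rare; the interior point is a saddle.

unstable coexistence (outcome depends on initial conditions)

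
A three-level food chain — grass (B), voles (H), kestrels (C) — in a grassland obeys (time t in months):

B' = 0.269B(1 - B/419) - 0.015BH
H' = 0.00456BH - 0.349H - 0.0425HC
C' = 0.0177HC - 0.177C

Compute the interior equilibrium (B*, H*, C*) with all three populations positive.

From dC/dt = 0: 0.0177H* = 0.177, so H* = 10.
From dB/dt = 0: 0.269(1 - B*/419) = 0.015·10, giving B* = 419·(1 - 0.558) = 185.
From dH/dt = 0: 0.00456·185 - 0.349 = 0.0425C*, so C* = 0.496/0.0425 = 11.7.

B* ≈ 185, H* ≈ 10, C* ≈ 11.7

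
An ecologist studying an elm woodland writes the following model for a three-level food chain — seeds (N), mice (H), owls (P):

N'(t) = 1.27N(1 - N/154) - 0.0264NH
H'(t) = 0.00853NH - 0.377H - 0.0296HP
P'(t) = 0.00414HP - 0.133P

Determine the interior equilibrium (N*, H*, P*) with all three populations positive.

N* ≈ 51.2, H* ≈ 32.1, P* ≈ 2.01

From dP/dt = 0: 0.00414H* = 0.133, so H* = 32.1.
From dN/dt = 0: 1.27(1 - N*/154) = 0.0264·32.1, giving N* = 154·(1 - 0.668) = 51.2.
From dH/dt = 0: 0.00853·51.2 - 0.377 = 0.0296P*, so P* = 0.0594/0.0296 = 2.01.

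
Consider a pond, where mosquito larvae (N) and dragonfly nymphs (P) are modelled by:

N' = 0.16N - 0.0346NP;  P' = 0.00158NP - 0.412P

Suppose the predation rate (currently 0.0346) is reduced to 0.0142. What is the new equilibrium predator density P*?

At the interior fixed point, setting dN/dt = 0 with N > 0 fixes P* = (prey growth rate)/(NP coefficient) — independent of the other coefficients.
With the change, P* = 0.16/0.0142 = 11.3; it rises from 4.62.

P* ≈ 11.3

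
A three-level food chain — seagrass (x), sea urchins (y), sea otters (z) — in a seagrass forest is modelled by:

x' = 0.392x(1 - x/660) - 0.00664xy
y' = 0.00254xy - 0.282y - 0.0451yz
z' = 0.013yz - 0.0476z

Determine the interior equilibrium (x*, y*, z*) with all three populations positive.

From dz/dt = 0: 0.013y* = 0.0476, so y* = 3.66.
From dx/dt = 0: 0.392(1 - x*/660) = 0.00664·3.66, giving x* = 660·(1 - 0.062) = 619.
From dy/dt = 0: 0.00254·619 - 0.282 = 0.0451z*, so z* = 1.29/0.0451 = 28.6.

x* ≈ 619, y* ≈ 3.66, z* ≈ 28.6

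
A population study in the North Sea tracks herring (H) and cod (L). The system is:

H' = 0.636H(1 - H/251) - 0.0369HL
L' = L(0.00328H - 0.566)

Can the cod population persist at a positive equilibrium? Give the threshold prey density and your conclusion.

The predator equation gives dL/dt > 0 only when H > 0.566/0.00328 = 173.
Without the predator, H → K = 251. Since 251 > 173, the predator can invade and persist.

Threshold H = 173; K > 173, so yes, the predator persists.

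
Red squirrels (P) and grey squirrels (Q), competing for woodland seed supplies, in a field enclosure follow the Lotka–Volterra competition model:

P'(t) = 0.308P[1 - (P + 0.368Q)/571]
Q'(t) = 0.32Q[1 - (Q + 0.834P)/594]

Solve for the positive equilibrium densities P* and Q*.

P* ≈ 508, Q* ≈ 170

Setting both brackets to zero gives the nullclines P + 0.368Q = 571 and 0.834P + Q = 594.
Substituting Q = 594 - 0.834P into the first: P(1 - 0.368·0.834) = 571 - 0.368·594.
So P* = 352/0.693 = 508, and then Q* = 594 - 0.834·508 = 170.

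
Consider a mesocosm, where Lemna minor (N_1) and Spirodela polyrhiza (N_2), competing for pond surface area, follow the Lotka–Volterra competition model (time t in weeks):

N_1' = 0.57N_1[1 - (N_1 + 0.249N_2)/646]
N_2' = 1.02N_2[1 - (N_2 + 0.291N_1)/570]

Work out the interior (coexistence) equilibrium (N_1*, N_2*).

N_1* ≈ 543, N_2* ≈ 412

Setting both brackets to zero gives the nullclines N_1 + 0.249N_2 = 646 and 0.291N_1 + N_2 = 570.
Substituting N_2 = 570 - 0.291N_1 into the first: N_1(1 - 0.249·0.291) = 646 - 0.249·570.
So N_1* = 504/0.928 = 543, and then N_2* = 570 - 0.291·543 = 412.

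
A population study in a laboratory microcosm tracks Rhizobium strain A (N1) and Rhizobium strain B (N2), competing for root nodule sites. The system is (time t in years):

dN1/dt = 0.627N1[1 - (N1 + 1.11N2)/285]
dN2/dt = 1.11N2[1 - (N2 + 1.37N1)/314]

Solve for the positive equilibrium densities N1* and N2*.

Setting both brackets to zero gives the nullclines N1 + 1.11N2 = 285 and 1.37N1 + N2 = 314.
Substituting N2 = 314 - 1.37N1 into the first: N1(1 - 1.11·1.37) = 285 - 1.11·314.
So N1* = -63.5/-0.521 = 122, and then N2* = 314 - 1.37·122 = 147.

N1* ≈ 122, N2* ≈ 147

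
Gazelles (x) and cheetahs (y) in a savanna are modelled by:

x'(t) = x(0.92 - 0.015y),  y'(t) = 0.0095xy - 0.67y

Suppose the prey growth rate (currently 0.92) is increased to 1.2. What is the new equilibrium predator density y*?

At the interior fixed point, setting dx/dt = 0 with x > 0 fixes y* = (prey growth rate)/(xy coefficient) — independent of the other coefficients.
With the change, y* = 1.2/0.015 = 80; it rises from 61.3.

y* ≈ 80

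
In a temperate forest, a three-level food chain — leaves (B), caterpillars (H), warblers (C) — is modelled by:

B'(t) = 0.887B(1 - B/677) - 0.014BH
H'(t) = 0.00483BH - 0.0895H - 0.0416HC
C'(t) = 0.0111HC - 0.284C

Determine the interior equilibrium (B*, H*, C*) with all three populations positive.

B* ≈ 404, H* ≈ 25.6, C* ≈ 44.7

From dC/dt = 0: 0.0111H* = 0.284, so H* = 25.6.
From dB/dt = 0: 0.887(1 - B*/677) = 0.014·25.6, giving B* = 677·(1 - 0.404) = 404.
From dH/dt = 0: 0.00483·404 - 0.0895 = 0.0416C*, so C* = 1.86/0.0416 = 44.7.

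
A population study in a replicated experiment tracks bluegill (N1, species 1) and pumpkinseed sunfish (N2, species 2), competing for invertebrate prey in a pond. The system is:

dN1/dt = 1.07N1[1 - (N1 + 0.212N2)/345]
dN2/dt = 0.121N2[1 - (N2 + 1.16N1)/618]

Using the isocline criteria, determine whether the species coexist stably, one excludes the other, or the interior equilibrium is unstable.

Compare the nullcline intercepts: K1/α12 = 345/0.212 = 1630 > K2 = 618; K2/α21 = 618/1.16 = 533 > K1 = 345.
Since both inequalities hold, each species can invade when rare, so the interior equilibrium is stable.

stable coexistence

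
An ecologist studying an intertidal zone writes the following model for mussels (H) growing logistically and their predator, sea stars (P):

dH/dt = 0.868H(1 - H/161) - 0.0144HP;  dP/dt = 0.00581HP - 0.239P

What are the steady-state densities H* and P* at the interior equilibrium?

From dP/dt = 0 with P > 0: 0.00581H* = 0.239, so H* = 41.1.
Substitute into dH/dt = 0: 0.868(1 - 41.1/161) = 0.0144P*.
The bracket is 0.744, giving P* = 0.646/0.0144 = 44.9.

H* ≈ 41.1, P* ≈ 44.9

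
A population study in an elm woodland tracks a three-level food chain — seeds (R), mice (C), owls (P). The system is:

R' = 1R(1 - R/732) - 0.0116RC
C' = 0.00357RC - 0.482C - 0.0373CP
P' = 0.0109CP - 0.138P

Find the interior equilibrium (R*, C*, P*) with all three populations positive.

From dP/dt = 0: 0.0109C* = 0.138, so C* = 12.7.
From dR/dt = 0: 1(1 - R*/732) = 0.0116·12.7, giving R* = 732·(1 - 0.147) = 624.
From dC/dt = 0: 0.00357·624 - 0.482 = 0.0373P*, so P* = 1.75/0.0373 = 46.8.

R* ≈ 624, C* ≈ 12.7, P* ≈ 46.8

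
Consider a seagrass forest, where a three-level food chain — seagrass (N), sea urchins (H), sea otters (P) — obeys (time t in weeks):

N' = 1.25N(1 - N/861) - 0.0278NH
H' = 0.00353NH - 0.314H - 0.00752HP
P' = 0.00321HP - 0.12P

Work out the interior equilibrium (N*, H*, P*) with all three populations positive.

From dP/dt = 0: 0.00321H* = 0.12, so H* = 37.4.
From dN/dt = 0: 1.25(1 - N*/861) = 0.0278·37.4, giving N* = 861·(1 - 0.831) = 145.
From dH/dt = 0: 0.00353·145 - 0.314 = 0.00752P*, so P* = 0.198/0.00752 = 26.4.

N* ≈ 145, H* ≈ 37.4, P* ≈ 26.4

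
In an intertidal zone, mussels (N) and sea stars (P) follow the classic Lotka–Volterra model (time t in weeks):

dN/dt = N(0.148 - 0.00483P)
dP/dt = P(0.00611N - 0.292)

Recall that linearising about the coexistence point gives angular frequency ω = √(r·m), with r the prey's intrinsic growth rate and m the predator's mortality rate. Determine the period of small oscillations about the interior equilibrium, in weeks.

T ≈ 30.2 weeks

Here r = 0.148 and m = 0.292, so r·m = 0.0432.
ω = √0.0432 = 0.208 per week, hence T = 2π/ω ≈ 30.2 weeks.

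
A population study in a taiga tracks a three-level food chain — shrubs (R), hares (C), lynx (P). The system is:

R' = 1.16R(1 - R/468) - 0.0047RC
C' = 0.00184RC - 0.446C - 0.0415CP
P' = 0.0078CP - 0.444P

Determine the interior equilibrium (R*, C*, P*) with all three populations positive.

R* ≈ 360, C* ≈ 56.9, P* ≈ 5.22

From dP/dt = 0: 0.0078C* = 0.444, so C* = 56.9.
From dR/dt = 0: 1.16(1 - R*/468) = 0.0047·56.9, giving R* = 468·(1 - 0.231) = 360.
From dC/dt = 0: 0.00184·360 - 0.446 = 0.0415P*, so P* = 0.217/0.0415 = 5.22.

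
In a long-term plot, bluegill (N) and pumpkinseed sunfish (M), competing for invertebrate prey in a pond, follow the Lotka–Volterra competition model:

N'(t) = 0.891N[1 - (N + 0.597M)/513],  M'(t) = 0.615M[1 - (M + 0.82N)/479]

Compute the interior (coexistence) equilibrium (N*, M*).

N* ≈ 445, M* ≈ 114

Setting both brackets to zero gives the nullclines N + 0.597M = 513 and 0.82N + M = 479.
Substituting M = 479 - 0.82N into the first: N(1 - 0.597·0.82) = 513 - 0.597·479.
So N* = 227/0.51 = 445, and then M* = 479 - 0.82·445 = 114.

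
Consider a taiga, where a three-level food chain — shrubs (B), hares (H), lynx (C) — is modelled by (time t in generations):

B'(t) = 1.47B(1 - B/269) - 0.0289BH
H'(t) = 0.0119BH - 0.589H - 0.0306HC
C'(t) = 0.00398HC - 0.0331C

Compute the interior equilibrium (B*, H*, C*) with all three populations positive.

From dC/dt = 0: 0.00398H* = 0.0331, so H* = 8.32.
From dB/dt = 0: 1.47(1 - B*/269) = 0.0289·8.32, giving B* = 269·(1 - 0.164) = 225.
From dH/dt = 0: 0.0119·225 - 0.589 = 0.0306C*, so C* = 2.09/0.0306 = 68.3.

B* ≈ 225, H* ≈ 8.32, C* ≈ 68.3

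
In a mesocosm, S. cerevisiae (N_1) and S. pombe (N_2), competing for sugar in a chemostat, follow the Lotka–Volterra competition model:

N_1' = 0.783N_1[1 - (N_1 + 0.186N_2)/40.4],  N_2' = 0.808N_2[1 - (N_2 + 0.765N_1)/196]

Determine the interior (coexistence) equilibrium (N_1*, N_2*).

N_1* ≈ 4.6, N_2* ≈ 192

Setting both brackets to zero gives the nullclines N_1 + 0.186N_2 = 40.4 and 0.765N_1 + N_2 = 196.
Substituting N_2 = 196 - 0.765N_1 into the first: N_1(1 - 0.186·0.765) = 40.4 - 0.186·196.
So N_1* = 3.94/0.858 = 4.6, and then N_2* = 196 - 0.765·4.6 = 192.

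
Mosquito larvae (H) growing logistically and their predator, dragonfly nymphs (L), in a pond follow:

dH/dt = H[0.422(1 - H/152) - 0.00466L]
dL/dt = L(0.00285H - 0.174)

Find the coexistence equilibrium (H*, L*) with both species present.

From dL/dt = 0 with L > 0: 0.00285H* = 0.174, so H* = 61.1.
Substitute into dH/dt = 0: 0.422(1 - 61.1/152) = 0.00466L*.
The bracket is 0.598, giving L* = 0.252/0.00466 = 54.2.

H* ≈ 61.1, L* ≈ 54.2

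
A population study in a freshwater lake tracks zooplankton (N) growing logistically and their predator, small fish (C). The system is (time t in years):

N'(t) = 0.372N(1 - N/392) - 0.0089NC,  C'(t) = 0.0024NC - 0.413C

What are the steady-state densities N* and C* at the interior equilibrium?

N* ≈ 172, C* ≈ 23.4

From dC/dt = 0 with C > 0: 0.0024N* = 0.413, so N* = 172.
Substitute into dN/dt = 0: 0.372(1 - 172/392) = 0.0089C*.
The bracket is 0.561, giving C* = 0.209/0.0089 = 23.4.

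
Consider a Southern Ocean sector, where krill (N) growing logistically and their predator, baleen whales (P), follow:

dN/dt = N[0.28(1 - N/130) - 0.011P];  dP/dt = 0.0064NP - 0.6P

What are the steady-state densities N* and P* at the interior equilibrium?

N* ≈ 93.7, P* ≈ 7.1

From dP/dt = 0 with P > 0: 0.0064N* = 0.6, so N* = 93.7.
Substitute into dN/dt = 0: 0.28(1 - 93.7/130) = 0.011P*.
The bracket is 0.279, giving P* = 0.0781/0.011 = 7.1.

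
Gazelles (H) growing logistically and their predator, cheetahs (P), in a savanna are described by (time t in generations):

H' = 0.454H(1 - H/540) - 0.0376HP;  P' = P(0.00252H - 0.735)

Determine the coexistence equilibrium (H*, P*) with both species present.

From dP/dt = 0 with P > 0: 0.00252H* = 0.735, so H* = 292.
Substitute into dH/dt = 0: 0.454(1 - 292/540) = 0.0376P*.
The bracket is 0.46, giving P* = 0.209/0.0376 = 5.55.

H* ≈ 292, P* ≈ 5.55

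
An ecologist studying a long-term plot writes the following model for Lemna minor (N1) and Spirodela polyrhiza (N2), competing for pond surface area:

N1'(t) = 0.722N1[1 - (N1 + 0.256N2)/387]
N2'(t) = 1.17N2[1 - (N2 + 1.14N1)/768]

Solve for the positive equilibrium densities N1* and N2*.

Setting both brackets to zero gives the nullclines N1 + 0.256N2 = 387 and 1.14N1 + N2 = 768.
Substituting N2 = 768 - 1.14N1 into the first: N1(1 - 0.256·1.14) = 387 - 0.256·768.
So N1* = 190/0.708 = 269, and then N2* = 768 - 1.14·269 = 462.

N1* ≈ 269, N2* ≈ 462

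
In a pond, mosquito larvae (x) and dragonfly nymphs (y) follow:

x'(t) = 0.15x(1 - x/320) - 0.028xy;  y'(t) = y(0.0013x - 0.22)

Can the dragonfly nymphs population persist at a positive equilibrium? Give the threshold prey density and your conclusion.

Threshold x = 169; K > 169, so yes, the predator persists.

The predator equation gives dy/dt > 0 only when x > 0.22/0.0013 = 169.
Without the predator, x → K = 320. Since 320 > 169, the predator can invade and persist.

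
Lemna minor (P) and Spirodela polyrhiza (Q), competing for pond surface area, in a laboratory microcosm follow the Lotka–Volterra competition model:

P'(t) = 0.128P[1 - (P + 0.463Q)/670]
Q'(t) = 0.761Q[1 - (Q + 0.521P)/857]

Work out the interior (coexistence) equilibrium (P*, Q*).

P* ≈ 360, Q* ≈ 669

Setting both brackets to zero gives the nullclines P + 0.463Q = 670 and 0.521P + Q = 857.
Substituting Q = 857 - 0.521P into the first: P(1 - 0.463·0.521) = 670 - 0.463·857.
So P* = 273/0.759 = 360, and then Q* = 857 - 0.521·360 = 669.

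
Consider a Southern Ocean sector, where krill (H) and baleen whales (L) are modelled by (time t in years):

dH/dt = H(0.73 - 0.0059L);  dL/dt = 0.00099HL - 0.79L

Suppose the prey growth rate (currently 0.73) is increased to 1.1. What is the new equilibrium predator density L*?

L* ≈ 186

At the interior fixed point, setting dH/dt = 0 with H > 0 fixes L* = (prey growth rate)/(HL coefficient) — independent of the other coefficients.
With the change, L* = 1.1/0.0059 = 186; it rises from 124.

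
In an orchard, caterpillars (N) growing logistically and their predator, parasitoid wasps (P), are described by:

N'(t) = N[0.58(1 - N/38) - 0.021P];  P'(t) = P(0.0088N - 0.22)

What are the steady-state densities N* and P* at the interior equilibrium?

From dP/dt = 0 with P > 0: 0.0088N* = 0.22, so N* = 25.
Substitute into dN/dt = 0: 0.58(1 - 25/38) = 0.021P*.
The bracket is 0.342, giving P* = 0.198/0.021 = 9.45.

N* ≈ 25, P* ≈ 9.45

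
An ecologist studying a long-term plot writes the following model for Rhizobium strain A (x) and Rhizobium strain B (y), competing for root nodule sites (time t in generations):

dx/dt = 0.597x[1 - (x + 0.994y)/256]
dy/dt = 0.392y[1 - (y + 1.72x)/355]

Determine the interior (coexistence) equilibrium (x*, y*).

Setting both brackets to zero gives the nullclines x + 0.994y = 256 and 1.72x + y = 355.
Substituting y = 355 - 1.72x into the first: x(1 - 0.994·1.72) = 256 - 0.994·355.
So x* = -96.9/-0.71 = 136, and then y* = 355 - 1.72·136 = 120.

x* ≈ 136, y* ≈ 120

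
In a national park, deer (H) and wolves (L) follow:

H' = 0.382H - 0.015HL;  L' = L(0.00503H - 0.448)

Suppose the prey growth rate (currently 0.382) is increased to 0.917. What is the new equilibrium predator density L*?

At the interior fixed point, setting dH/dt = 0 with H > 0 fixes L* = (prey growth rate)/(HL coefficient) — independent of the other coefficients.
With the change, L* = 0.917/0.015 = 61.1; it rises from 25.5.

L* ≈ 61.1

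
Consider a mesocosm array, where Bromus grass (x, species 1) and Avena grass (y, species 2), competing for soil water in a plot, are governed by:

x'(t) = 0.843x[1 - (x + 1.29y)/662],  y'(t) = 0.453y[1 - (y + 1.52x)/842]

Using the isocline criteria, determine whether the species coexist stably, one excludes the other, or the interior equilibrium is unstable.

Compare the nullcline intercepts: K1/α12 = 662/1.29 = 513 < K2 = 842; K2/α21 = 842/1.52 = 554 < K1 = 662.
Since both are reversed, neither can invade when rare; the interior point is a saddle.

unstable coexistence (outcome depends on initial conditions)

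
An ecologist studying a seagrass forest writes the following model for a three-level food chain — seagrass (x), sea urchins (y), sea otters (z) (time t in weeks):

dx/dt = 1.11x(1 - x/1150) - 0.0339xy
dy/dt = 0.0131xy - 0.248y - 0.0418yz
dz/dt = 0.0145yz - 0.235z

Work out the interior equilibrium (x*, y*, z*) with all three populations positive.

x* ≈ 581, y* ≈ 16.2, z* ≈ 176

From dz/dt = 0: 0.0145y* = 0.235, so y* = 16.2.
From dx/dt = 0: 1.11(1 - x*/1150) = 0.0339·16.2, giving x* = 1150·(1 - 0.495) = 581.
From dy/dt = 0: 0.0131·581 - 0.248 = 0.0418z*, so z* = 7.36/0.0418 = 176.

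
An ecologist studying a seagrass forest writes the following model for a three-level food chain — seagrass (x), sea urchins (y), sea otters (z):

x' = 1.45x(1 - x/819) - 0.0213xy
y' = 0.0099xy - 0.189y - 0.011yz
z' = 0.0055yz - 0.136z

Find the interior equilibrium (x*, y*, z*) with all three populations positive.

From dz/dt = 0: 0.0055y* = 0.136, so y* = 24.7.
From dx/dt = 0: 1.45(1 - x*/819) = 0.0213·24.7, giving x* = 819·(1 - 0.363) = 522.
From dy/dt = 0: 0.0099·522 - 0.189 = 0.011z*, so z* = 4.97/0.011 = 452.

x* ≈ 522, y* ≈ 24.7, z* ≈ 452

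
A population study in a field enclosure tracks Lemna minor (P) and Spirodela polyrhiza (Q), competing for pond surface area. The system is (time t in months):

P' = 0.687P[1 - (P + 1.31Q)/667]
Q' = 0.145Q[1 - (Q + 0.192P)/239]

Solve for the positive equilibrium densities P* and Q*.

Setting both brackets to zero gives the nullclines P + 1.31Q = 667 and 0.192P + Q = 239.
Substituting Q = 239 - 0.192P into the first: P(1 - 1.31·0.192) = 667 - 1.31·239.
So P* = 354/0.748 = 473, and then Q* = 239 - 0.192·473 = 148.

P* ≈ 473, Q* ≈ 148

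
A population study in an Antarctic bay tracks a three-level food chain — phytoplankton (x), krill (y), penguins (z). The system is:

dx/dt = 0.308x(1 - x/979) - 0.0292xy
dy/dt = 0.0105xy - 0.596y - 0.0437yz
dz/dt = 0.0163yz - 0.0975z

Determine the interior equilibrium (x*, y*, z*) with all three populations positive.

x* ≈ 424, y* ≈ 5.98, z* ≈ 88.2

From dz/dt = 0: 0.0163y* = 0.0975, so y* = 5.98.
From dx/dt = 0: 0.308(1 - x*/979) = 0.0292·5.98, giving x* = 979·(1 - 0.567) = 424.
From dy/dt = 0: 0.0105·424 - 0.596 = 0.0437z*, so z* = 3.85/0.0437 = 88.2.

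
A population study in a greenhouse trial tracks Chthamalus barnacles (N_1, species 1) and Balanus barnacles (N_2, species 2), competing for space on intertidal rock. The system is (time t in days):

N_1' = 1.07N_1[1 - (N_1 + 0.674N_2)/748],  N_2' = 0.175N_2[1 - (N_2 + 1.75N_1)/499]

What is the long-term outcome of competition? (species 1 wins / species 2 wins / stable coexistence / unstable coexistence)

Compare the nullcline intercepts: K1/α12 = 748/0.674 = 1110 > K2 = 499; K2/α21 = 499/1.75 = 285 < K1 = 748.
Since the inequalities point opposite ways, species 1 can invade but species 2 cannot.

species 1 excludes species 2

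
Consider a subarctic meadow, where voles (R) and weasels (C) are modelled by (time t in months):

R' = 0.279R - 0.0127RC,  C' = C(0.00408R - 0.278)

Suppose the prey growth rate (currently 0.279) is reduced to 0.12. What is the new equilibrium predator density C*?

At the interior fixed point, setting dR/dt = 0 with R > 0 fixes C* = (prey growth rate)/(RC coefficient) — independent of the other coefficients.
With the change, C* = 0.12/0.0127 = 9.45; it falls from 22.

C* ≈ 9.45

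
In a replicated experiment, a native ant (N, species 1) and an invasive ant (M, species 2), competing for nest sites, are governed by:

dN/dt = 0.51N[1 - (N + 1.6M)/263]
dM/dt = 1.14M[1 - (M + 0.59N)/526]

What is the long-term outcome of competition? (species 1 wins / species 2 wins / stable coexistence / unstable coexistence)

species 2 excludes species 1

Compare the nullcline intercepts: K1/α12 = 263/1.6 = 164 < K2 = 526; K2/α21 = 526/0.59 = 892 > K1 = 263.
Since the inequalities point opposite ways, species 2 can invade but species 1 cannot.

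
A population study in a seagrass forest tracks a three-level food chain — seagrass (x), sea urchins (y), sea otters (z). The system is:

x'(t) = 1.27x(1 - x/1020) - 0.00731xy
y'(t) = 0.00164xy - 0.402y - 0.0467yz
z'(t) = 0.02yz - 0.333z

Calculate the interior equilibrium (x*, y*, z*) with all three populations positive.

x* ≈ 922, y* ≈ 16.7, z* ≈ 23.8

From dz/dt = 0: 0.02y* = 0.333, so y* = 16.7.
From dx/dt = 0: 1.27(1 - x*/1020) = 0.00731·16.7, giving x* = 1020·(1 - 0.0958) = 922.
From dy/dt = 0: 0.00164·922 - 0.402 = 0.0467z*, so z* = 1.11/0.0467 = 23.8.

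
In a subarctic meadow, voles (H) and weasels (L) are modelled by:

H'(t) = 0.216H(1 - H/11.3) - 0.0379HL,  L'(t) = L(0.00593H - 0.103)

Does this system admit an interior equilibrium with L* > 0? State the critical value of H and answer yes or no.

Threshold H = 17.4; K < 17.4, so no, the predator goes extinct.

The predator equation gives dL/dt > 0 only when H > 0.103/0.00593 = 17.4.
Without the predator, H → K = 11.3. Since 11.3 < 17.4, the predator cannot invade.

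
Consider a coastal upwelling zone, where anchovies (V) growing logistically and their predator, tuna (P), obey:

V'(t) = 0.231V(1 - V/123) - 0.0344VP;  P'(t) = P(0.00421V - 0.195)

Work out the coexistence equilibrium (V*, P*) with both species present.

V* ≈ 46.3, P* ≈ 4.19

From dP/dt = 0 with P > 0: 0.00421V* = 0.195, so V* = 46.3.
Substitute into dV/dt = 0: 0.231(1 - 46.3/123) = 0.0344P*.
The bracket is 0.623, giving P* = 0.144/0.0344 = 4.19.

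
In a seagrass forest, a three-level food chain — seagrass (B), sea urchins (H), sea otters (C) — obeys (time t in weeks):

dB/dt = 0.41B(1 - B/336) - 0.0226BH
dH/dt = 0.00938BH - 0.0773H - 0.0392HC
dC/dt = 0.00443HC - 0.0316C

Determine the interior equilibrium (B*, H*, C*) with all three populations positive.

B* ≈ 204, H* ≈ 7.13, C* ≈ 46.8

From dC/dt = 0: 0.00443H* = 0.0316, so H* = 7.13.
From dB/dt = 0: 0.41(1 - B*/336) = 0.0226·7.13, giving B* = 336·(1 - 0.393) = 204.
From dH/dt = 0: 0.00938·204 - 0.0773 = 0.0392C*, so C* = 1.84/0.0392 = 46.8.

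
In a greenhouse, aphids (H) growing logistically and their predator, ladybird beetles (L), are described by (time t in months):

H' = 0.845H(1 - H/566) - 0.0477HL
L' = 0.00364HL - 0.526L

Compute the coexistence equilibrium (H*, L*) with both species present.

From dL/dt = 0 with L > 0: 0.00364H* = 0.526, so H* = 145.
Substitute into dH/dt = 0: 0.845(1 - 145/566) = 0.0477L*.
The bracket is 0.745, giving L* = 0.629/0.0477 = 13.2.

H* ≈ 145, L* ≈ 13.2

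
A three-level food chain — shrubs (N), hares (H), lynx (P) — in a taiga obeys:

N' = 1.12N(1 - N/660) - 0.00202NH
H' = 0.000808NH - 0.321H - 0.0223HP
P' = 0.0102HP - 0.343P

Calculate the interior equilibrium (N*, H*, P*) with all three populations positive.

N* ≈ 620, H* ≈ 33.6, P* ≈ 8.07

From dP/dt = 0: 0.0102H* = 0.343, so H* = 33.6.
From dN/dt = 0: 1.12(1 - N*/660) = 0.00202·33.6, giving N* = 660·(1 - 0.0606) = 620.
From dH/dt = 0: 0.000808·620 - 0.321 = 0.0223P*, so P* = 0.18/0.0223 = 8.07.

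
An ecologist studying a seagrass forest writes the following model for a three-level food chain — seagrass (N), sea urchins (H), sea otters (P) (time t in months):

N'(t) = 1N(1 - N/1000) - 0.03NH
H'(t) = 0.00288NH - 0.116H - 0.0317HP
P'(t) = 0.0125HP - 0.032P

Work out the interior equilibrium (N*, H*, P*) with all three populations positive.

From dP/dt = 0: 0.0125H* = 0.032, so H* = 2.56.
From dN/dt = 0: 1(1 - N*/1000) = 0.03·2.56, giving N* = 1000·(1 - 0.0768) = 923.
From dH/dt = 0: 0.00288·923 - 0.116 = 0.0317P*, so P* = 2.54/0.0317 = 80.2.

N* ≈ 923, H* ≈ 2.56, P* ≈ 80.2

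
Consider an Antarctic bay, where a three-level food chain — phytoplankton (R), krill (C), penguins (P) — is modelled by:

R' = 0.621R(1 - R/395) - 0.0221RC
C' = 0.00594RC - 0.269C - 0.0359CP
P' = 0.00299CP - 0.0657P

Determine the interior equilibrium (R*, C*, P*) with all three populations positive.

From dP/dt = 0: 0.00299C* = 0.0657, so C* = 22.
From dR/dt = 0: 0.621(1 - R*/395) = 0.0221·22, giving R* = 395·(1 - 0.782) = 86.1.
From dC/dt = 0: 0.00594·86.1 - 0.269 = 0.0359P*, so P* = 0.243/0.0359 = 6.76.

R* ≈ 86.1, C* ≈ 22, P* ≈ 6.76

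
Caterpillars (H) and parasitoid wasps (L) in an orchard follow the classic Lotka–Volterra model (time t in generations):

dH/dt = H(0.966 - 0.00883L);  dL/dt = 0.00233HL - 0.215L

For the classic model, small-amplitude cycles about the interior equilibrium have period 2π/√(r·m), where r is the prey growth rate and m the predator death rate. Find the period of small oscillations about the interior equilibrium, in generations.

Here r = 0.966 and m = 0.215, so r·m = 0.208.
ω = √0.208 = 0.456 per generation, hence T = 2π/ω ≈ 13.8 generations.

T ≈ 13.8 generations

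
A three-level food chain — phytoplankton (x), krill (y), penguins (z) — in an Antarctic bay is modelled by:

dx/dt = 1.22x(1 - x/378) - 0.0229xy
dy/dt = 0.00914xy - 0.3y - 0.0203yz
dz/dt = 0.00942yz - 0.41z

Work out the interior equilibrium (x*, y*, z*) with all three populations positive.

From dz/dt = 0: 0.00942y* = 0.41, so y* = 43.5.
From dx/dt = 0: 1.22(1 - x*/378) = 0.0229·43.5, giving x* = 378·(1 - 0.817) = 69.2.
From dy/dt = 0: 0.00914·69.2 - 0.3 = 0.0203z*, so z* = 0.332/0.0203 = 16.4.

x* ≈ 69.2, y* ≈ 43.5, z* ≈ 16.4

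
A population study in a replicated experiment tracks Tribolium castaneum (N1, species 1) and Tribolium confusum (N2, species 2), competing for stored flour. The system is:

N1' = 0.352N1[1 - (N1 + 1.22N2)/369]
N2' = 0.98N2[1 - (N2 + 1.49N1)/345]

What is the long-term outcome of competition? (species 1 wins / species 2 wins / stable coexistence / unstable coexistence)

Compare the nullcline intercepts: K1/α12 = 369/1.22 = 302 < K2 = 345; K2/α21 = 345/1.49 = 232 < K1 = 369.
Since both are reversed, neither can invade when rare; the interior point is a saddle.

unstable coexistence (outcome depends on initial conditions)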